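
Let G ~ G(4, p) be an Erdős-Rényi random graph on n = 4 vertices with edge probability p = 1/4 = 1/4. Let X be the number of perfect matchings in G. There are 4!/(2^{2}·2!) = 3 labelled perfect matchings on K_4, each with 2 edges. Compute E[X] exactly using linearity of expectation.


K_4 has 4!/(2^{2}·2!) = 3 labelled perfect matchings.
For each such perfect matching H, let X_H = 1 if all 2 edges of H are present in G. Then P[X_H = 1] = p^{2} = (1/4)^{2} = 1/16.
By linearity of expectation: E[X] = Σ_H E[X_H] = 3 · p^{2} = 3 · 1/16 = 3/16.
Numerically: E[X] ≈ 0.188.

E[X] = 3 · (1/4)^{2} = 3/16 ≈ 0.188.


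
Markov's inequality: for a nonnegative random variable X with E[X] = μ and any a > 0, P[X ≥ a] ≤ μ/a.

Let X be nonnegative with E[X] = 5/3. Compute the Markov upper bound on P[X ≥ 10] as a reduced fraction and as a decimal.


μ = E[X] = 5/3, a = 10.
Markov: P[X ≥ 10] ≤ μ/a = (5/3)/10 = 1/6.
Numerically: ≈ 0.166667.
(Since a = 10 > μ = 1.666667, the bound 1/6 is < 1 and informative.)

P[X ≥ 10] ≤ 1/6 ≈ 0.166667.


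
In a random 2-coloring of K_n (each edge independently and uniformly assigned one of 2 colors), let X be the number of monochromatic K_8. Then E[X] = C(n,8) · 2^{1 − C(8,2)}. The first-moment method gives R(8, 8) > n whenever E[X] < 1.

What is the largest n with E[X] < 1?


We need C(n, 8) · 2^{1 − 28} < 1, i.e. C(n, 8) < 2^{28 − 1} = 134217728.
Check values of n near the boundary:
  n = 39: C(39, 8) = 61523748; 61523748 < 134217728? YES
  n = 40: C(40, 8) = 76904685; 76904685 < 134217728? YES
  n = 41: C(41, 8) = 95548245; 95548245 < 134217728? YES
  n = 42: C(42, 8) = 118030185; 118030185 < 134217728? YES
  n = 43: C(43, 8) = 145008513; 145008513 < 134217728? NO
  n = 44: C(44, 8) = 177232627; 177232627 < 134217728? NO
The largest n with C(n, 8) < 134217728 is n = 42 (where E[X] = 118030185/134217728 ≈ 0.879393). Hence R(8, 8) > 42, i.e. R(8, 8) ≥ 43.

Largest n = 42; hence R(8, 8) > 42.


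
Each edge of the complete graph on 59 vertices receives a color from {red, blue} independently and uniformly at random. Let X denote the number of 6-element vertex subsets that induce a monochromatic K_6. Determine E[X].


Let X = Σ_S X_S over the C(59, 6) = 45057474 subsets S of size 6, where X_S = 1 if the K_6 on S is monochromatic.
For a fixed S, the K_6 on S has C(6, 2) = 15 edges. P[all 15 edges red] = (1/2)^15, and likewise for blue, so P[monochromatic] = 2·(1/2)^15 = 2^{1 − 15} = 1/16384.
By linearity: E[X] = C(59, 6) · 2^{1 − 15} = 45057474 · 1/16384 = 22528737/8192.
Numerically: E[X] ≈ 2750.089966.

E[X] = C(59,6)·2^(1−C(6,2)) = 22528737/8192 ≈ 2750.089966.


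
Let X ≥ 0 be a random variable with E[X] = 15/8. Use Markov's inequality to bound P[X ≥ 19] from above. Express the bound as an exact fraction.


μ = E[X] = 15/8, a = 19.
Markov: P[X ≥ 19] ≤ μ/a = (15/8)/19 = 15/152.
Numerically: ≈ 0.098684.
(Since a = 19 > μ = 1.875000, the bound 15/152 is < 1 and informative.)

P[X ≥ 19] ≤ 15/152 ≈ 0.098684.


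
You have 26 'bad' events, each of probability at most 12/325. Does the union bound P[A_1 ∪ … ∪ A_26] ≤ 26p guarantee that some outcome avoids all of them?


Union bound: P[∪_{i=1}^{26} A_i] ≤ Σ_i P[A_i] ≤ 26·p = 26·(12/325) = 24/25.
Numerically: 24/25 ≈ 0.9600000.
Is 24/25 < 1? YES.
Since P[∪ A_i] ≤ 24/25 < 1, the complement has P[∩ A_i^c] ≥ 1 − 24/25 = 1/25 > 0, so some outcome avoids every A_i.

26·p = 24/25 ≈ 0.9600000; existence CERTIFIED by the union bound.


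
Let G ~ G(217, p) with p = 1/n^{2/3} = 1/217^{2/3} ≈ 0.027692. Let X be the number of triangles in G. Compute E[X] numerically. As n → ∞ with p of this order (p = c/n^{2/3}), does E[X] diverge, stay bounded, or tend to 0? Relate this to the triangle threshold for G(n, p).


Number of potential triangles: C(217, 3) = 1679580.
Each occurs with probability p³ ≈ (0.027692)³ ≈ 2.1236382e-05.
By linearity: E[X] = C(217, 3)·p³ ≈ 1679580 · 2.1236382e-05 ≈ 35.66820.
Since α = 2/3 < 1, p = c/n^{2/3} ≫ 1/n is above the triangle threshold p ~ 1/n. Asymptotically E[X] ~ (c³/6)·n^{3(1−α)} = (1³/6)·n^{1} → ∞; triangles are abundant w.h.p.

E[X] ≈ 35.66820; in regime p = Θ(1/n^{2/3}) E[X] diverges (above the triangle threshold p ~ 1/n).


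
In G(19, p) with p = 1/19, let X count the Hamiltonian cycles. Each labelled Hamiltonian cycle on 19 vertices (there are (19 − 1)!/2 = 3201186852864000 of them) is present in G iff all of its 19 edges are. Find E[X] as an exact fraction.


K_19 has (19 − 1)!/2 = 3201186852864000 labelled Hamiltonian cycles.
For each such Hamiltonian cycle H, let X_H = 1 if all 19 edges of H are present in G. Then P[X_H = 1] = p^{19} = (1/19)^{19} = 1/1978419655660313589123979.
By linearity: E[X] = Σ_H E[X_H] = 3201186852864000 · p^{19} = 3201186852864000 · 1/1978419655660313589123979 = 3201186852864000/1978419655660313589123979.
Numerically: E[X] ≈ 1.618e-09.

E[X] = 3201186852864000 · (1/19)^{19} = 3201186852864000/1978419655660313589123979 ≈ 1.618e-09.


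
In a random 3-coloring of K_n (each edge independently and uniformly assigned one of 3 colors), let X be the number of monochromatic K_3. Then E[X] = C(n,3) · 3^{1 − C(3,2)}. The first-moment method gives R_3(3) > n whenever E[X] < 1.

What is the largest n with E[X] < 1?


We need C(n, 3) · 3^{1 − 3} < 1, i.e. C(n, 3) < 3^{3 − 1} = 9.
Check values of n near the boundary:
  n = 3: C(3, 3) = 1; 1 < 9? YES
  n = 4: C(4, 3) = 4; 4 < 9? YES
  n = 5: C(5, 3) = 10; 10 < 9? NO
  n = 6: C(6, 3) = 20; 20 < 9? NO
The largest n with C(n, 3) < 9 is n = 4 (where E[X] = 4/9 ≈ 0.4444). Hence R_3(3) > 4, i.e. R_3(3) ≥ 5.

Largest n = 4; hence R_3(3) > 4.


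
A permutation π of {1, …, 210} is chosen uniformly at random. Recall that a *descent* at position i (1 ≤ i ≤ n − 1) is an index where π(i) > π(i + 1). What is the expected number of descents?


Write X = Σ X_I over i = 1, …, 209, with X_I the indicator of one descent.
There are 209 indicators.
For each fixed i, the pair (π(i), π(i+1)) is a uniformly random ordered pair of distinct values from {1, …, 210}; by symmetry P[π(i) > π(i+1)] = 1/2.
By linearity: E[X] = 209 · (1/2) = (210 − 1) · (1/2) = 209/2 ≈ 104.500000.

E[X] = 209/2 = 104.500000.


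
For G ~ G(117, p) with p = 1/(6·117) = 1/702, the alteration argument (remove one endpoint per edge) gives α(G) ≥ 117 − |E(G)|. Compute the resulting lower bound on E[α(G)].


E[|E(G)|] = C(117, 2)·p = 6786 · (1/702) = 29/3.
E[α(G)] ≥ n − E[|E(G)|] = 117 − 29/3 = 322/3.
Numerically: ≈ 107.33333.
(This is only a lower bound; the true E[α(G)] may be larger.)

E[α(G)] ≥ 322/3 ≈ 107.33333.


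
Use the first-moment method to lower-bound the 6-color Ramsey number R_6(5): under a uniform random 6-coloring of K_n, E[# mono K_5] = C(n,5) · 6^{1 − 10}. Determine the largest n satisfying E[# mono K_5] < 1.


We need C(n, 5) · 6^{1 − 10} < 1, i.e. C(n, 5) < 6^{10 − 1} = 10077696.
Check values of n near the boundary:
  n = 64: C(64, 5) = 7624512; 7624512 < 10077696? YES
  n = 65: C(65, 5) = 8259888; 8259888 < 10077696? YES
  n = 66: C(66, 5) = 8936928; 8936928 < 10077696? YES
  n = 67: C(67, 5) = 9657648; 9657648 < 10077696? YES
  n = 68: C(68, 5) = 10424128; 10424128 < 10077696? NO
The largest n with C(n, 5) < 10077696 is n = 67 (where E[X] = 67067/69984 ≈ 0.958). Hence R_6(5) > 67, i.e. R_6(5) ≥ 68.

Largest n = 67; hence R_6(5) > 67.


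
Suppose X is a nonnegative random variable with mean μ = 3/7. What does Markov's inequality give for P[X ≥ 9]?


μ = E[X] = 3/7, a = 9.
Markov: P[X ≥ 9] ≤ μ/a = (3/7)/9 = 1/21.
Numerically: ≈ 0.0476.
(Since a = 9 > μ = 0.4286, the bound 1/21 is < 1 and informative.)

P[X ≥ 9] ≤ 1/21 ≈ 0.0476.


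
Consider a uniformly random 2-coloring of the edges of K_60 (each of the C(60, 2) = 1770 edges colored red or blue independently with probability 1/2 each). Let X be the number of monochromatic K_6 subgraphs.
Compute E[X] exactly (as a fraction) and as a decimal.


Let X = Σ_S X_S over the C(60, 6) = 50063860 subsets S of size 6, where X_S = 1 if the K_6 on S is monochromatic.
For a fixed S, the K_6 on S has C(6, 2) = 15 edges. P[all 15 edges red] = (1/2)^15, and likewise for blue, so P[monochromatic] = 2·(1/2)^15 = 2^{1 − 15} = 1/16384.
Summing: E[X] = C(60, 6) · 2^{1 − 15} = 50063860 · 1/16384 = 12515965/4096.
Numerically: E[X] ≈ 3055.655518.

E[X] = C(60,6)·2^(1−C(6,2)) = 12515965/4096 ≈ 3055.655518.


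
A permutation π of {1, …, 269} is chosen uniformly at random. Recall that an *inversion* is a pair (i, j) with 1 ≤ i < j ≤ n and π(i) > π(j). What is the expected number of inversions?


Write X = Σ X_I over the C(269, 2) = 36046 pairs i < j, with X_I the indicator of one inversion.
There are 36046 indicators.
For each fixed pair i < j, the values π(i) and π(j) are two distinct elements of {1, …, 269} in uniformly random order; by symmetry P[π(i) > π(j)] = 1/2.
By linearity: E[X] = 36046 · (1/2) = C(269, 2) · (1/2) = 36046/2 = 18023 ≈ 18023.000.

E[X] = 18023 = 18023.000.


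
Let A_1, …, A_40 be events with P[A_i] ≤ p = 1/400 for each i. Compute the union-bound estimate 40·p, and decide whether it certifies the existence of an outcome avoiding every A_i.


Union bound: P[∪_{i=1}^{40} A_i] ≤ Σ_i P[A_i] ≤ 40·p = 40·(1/400) = 1/10.
Numerically: 1/10 ≈ 0.10000.
Is 1/10 < 1? YES.
Since P[∪ A_i] ≤ 1/10 < 1, the complement has P[∩ A_i^c] ≥ 1 − 1/10 = 9/10 > 0, so some outcome avoids every A_i.

40·p = 1/10 ≈ 0.10000; existence CERTIFIED by the union bound.


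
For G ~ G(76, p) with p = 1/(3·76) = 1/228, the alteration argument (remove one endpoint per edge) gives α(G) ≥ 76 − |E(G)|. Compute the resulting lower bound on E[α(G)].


E[|E(G)|] = C(76, 2)·p = 2850 · (1/228) = 25/2.
E[α(G)] ≥ n − E[|E(G)|] = 76 − 25/2 = 127/2.
Numerically: ≈ 63.500000.
(This is only a lower bound; the true E[α(G)] may be larger.)

E[α(G)] ≥ 127/2 ≈ 63.500000.


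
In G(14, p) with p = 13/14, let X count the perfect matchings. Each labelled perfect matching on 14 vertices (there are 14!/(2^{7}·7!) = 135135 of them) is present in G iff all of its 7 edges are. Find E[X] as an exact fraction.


K_14 has 14!/(2^{7}·7!) = 135135 labelled perfect matchings.
For each such perfect matching H, let X_H = 1 if all 7 edges of H are present in G. Then P[X_H = 1] = p^{7} = (13/14)^{7} = 62748517/105413504.
By linearity of expectation: E[X] = Σ_H E[X_H] = 135135 · p^{7} = 135135 · 62748517/105413504 = 1211360120685/15059072.
Numerically: E[X] ≈ 80441.

E[X] = 135135 · (13/14)^{7} = 1211360120685/15059072 ≈ 80441.


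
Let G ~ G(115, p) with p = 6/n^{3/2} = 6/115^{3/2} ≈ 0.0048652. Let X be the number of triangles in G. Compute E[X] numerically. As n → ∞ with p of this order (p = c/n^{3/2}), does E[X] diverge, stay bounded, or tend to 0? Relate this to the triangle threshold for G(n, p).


Number of potential triangles: C(115, 3) = 246905.
Each occurs with probability p³ ≈ (0.0048652)³ ≈ 1.1516313e-07.
By linearity: E[X] = C(115, 3)·p³ ≈ 246905 · 1.1516313e-07 ≈ 0.02843.
Since α = 3/2 > 1, p = c/n^{3/2} = o(1/n) is below the triangle threshold p ~ 1/n. Asymptotically E[X] ~ (c³/6)·n^{3(1−α)} = (6³/6)·n^{-1.5} → 0, so by Markov's inequality G has no triangles w.h.p.

E[X] ≈ 0.02843; in regime p = Θ(1/n^{3/2}) E[X] tends to 0 (below the triangle threshold p ~ 1/n).


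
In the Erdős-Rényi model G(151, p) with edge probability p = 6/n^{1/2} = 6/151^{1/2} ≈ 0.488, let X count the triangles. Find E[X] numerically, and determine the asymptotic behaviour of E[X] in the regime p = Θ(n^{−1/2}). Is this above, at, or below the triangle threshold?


Number of potential triangles: C(151, 3) = 562475.
Each occurs with probability p³ ≈ (0.488)³ ≈ 1.16409e-01.
By linearity: E[X] = C(151, 3)·p³ ≈ 562475 · 1.16409e-01 ≈ 65477.419.
Since α = 1/2 < 1, p = c/n^{1/2} ≫ 1/n is above the triangle threshold p ~ 1/n. Asymptotically E[X] ~ (c³/6)·n^{3(1−α)} = (6³/6)·n^{1.5} → ∞; triangles are abundant w.h.p.

E[X] ≈ 65477.419; in regime p = Θ(1/n^{1/2}) E[X] diverges (above the triangle threshold p ~ 1/n).


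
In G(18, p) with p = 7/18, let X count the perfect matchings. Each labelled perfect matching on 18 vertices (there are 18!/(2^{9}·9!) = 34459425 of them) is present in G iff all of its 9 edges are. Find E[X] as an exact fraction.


K_18 has 18!/(2^{9}·9!) = 34459425 labelled perfect matchings.
For each such perfect matching H, let X_H = 1 if all 9 edges of H are present in G. Then P[X_H = 1] = p^{9} = (7/18)^{9} = 40353607/198359290368.
By linearity of expectation: E[X] = Σ_H E[X_H] = 34459425 · p^{9} = 34459425 · 40353607/198359290368 = 17167433257975/2448880128.
Numerically: E[X] ≈ 7010.3.

E[X] = 34459425 · (7/18)^{9} = 17167433257975/2448880128 ≈ 7010.3.


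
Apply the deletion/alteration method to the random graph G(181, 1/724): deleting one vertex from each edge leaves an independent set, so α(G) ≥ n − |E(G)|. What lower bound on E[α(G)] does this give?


E[|E(G)|] = C(181, 2)·p = 16290 · (1/724) = 45/2.
E[α(G)] ≥ n − E[|E(G)|] = 181 − 45/2 = 317/2.
Numerically: ≈ 158.5000.
(This is only a lower bound; the true E[α(G)] may be larger.)

E[α(G)] ≥ 317/2 ≈ 158.5000.


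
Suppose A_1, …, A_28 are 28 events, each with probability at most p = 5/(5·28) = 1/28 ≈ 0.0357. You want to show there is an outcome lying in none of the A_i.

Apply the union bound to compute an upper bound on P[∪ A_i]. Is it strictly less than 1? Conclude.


Union bound: P[∪_{i=1}^{28} A_i] ≤ Σ_i P[A_i] ≤ 28·p = 28·(1/28) = 1.
Numerically: 1 ≈ 1.0000.
Is 1 < 1? NO.
Since the bound 1 is ≥ 1, the union bound is uninformative here; it does NOT by itself certify existence.

28·p = 1 ≈ 1.0000; existence NOT certified by the union bound.


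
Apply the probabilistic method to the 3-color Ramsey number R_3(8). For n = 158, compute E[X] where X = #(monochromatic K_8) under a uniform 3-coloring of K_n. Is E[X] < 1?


E[X] = C(158, 8) · 3^{1 − 28} = 8044984271181 · 3^{−27} = 8044984271181/7625597484987.
As a reduced fraction: E[X] = 2681661423727/2541865828329 ≈ 1.0549972.
Is E[X] < 1? NO.
Since E[X] ≥ 1, the first-moment bound is inconclusive at n = 158; it does NOT by itself certify R_3(8) > 158.

E[X] = 2681661423727/2541865828329 ≈ 1.0549972; E[X] ≥ 1; first-moment method inconclusive here.


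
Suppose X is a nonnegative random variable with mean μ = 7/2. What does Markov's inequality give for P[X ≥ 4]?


μ = E[X] = 7/2, a = 4.
Markov: P[X ≥ 4] ≤ μ/a = (7/2)/4 = 7/8.
Numerically: ≈ 0.875.
(Since a = 4 > μ = 3.500, the bound 7/8 is < 1 and informative.)

P[X ≥ 4] ≤ 7/8 ≈ 0.875.


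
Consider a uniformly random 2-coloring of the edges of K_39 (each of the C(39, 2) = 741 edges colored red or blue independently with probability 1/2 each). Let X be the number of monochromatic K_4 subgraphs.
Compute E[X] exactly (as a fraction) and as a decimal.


Let X = Σ_S X_S over the C(39, 4) = 82251 subsets S of size 4, where X_S = 1 if the K_4 on S is monochromatic.
For a fixed S, the K_4 on S has C(4, 2) = 6 edges. P[all 6 edges red] = (1/2)^6, and likewise for blue, so P[monochromatic] = 2·(1/2)^6 = 2^{1 − 6} = 1/32.
By linearity: E[X] = C(39, 4) · 2^{1 − 6} = 82251 · 1/32 = 82251/32.
Numerically: E[X] ≈ 2570.343750.

E[X] = C(39,4)·2^(1−C(4,2)) = 82251/32 ≈ 2570.343750.


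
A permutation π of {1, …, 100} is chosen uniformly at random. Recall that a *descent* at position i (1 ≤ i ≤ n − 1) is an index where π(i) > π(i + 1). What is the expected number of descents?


Write X = Σ X_I over i = 1, …, 99, with X_I the indicator of one descent.
There are 99 indicators.
For each fixed i, the pair (π(i), π(i+1)) is a uniformly random ordered pair of distinct values from {1, …, 100}; by symmetry P[π(i) > π(i+1)] = 1/2.
By linearity: E[X] = 99 · (1/2) = (100 − 1) · (1/2) = 99/2 ≈ 49.500000.

E[X] = 99/2 = 49.500000.


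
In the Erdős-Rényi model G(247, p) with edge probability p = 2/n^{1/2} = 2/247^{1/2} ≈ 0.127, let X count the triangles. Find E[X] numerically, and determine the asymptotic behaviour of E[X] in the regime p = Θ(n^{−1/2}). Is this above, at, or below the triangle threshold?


Number of potential triangles: C(247, 3) = 2481115.
Each occurs with probability p³ ≈ (0.127)³ ≈ 2.06084e-03.
By linearity: E[X] = C(247, 3)·p³ ≈ 2481115 · 2.06084e-03 ≈ 5113.184.
Since α = 1/2 < 1, p = c/n^{1/2} ≫ 1/n is above the triangle threshold p ~ 1/n. Asymptotically E[X] ~ (c³/6)·n^{3(1−α)} = (2³/6)·n^{1.5} → ∞; triangles are abundant w.h.p.

E[X] ≈ 5113.184; in regime p = Θ(1/n^{1/2}) E[X] diverges (above the triangle threshold p ~ 1/n).


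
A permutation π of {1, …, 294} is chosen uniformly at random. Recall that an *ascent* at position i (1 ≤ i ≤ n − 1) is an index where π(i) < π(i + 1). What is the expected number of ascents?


Write X = Σ X_I over i = 1, …, 293, with X_I the indicator of one ascent.
There are 293 indicators.
For each fixed i, the pair (π(i), π(i+1)) is a uniformly random ordered pair of distinct values from {1, …, 294}; by symmetry P[π(i) < π(i+1)] = 1/2.
By linearity: E[X] = 293 · (1/2) = (294 − 1) · (1/2) = 293/2 ≈ 146.50000.

E[X] = 293/2 = 146.50000.


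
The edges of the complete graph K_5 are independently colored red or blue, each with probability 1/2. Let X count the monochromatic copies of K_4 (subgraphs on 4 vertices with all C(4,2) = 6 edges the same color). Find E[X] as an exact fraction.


Let X = Σ_S X_S over the C(5, 4) = 5 subsets S of size 4, where X_S = 1 if the K_4 on S is monochromatic.
For a fixed S, the K_4 on S has C(4, 2) = 6 edges. P[all 6 edges red] = (1/2)^6, and likewise for blue, so P[monochromatic] = 2·(1/2)^6 = 2^{1 − 6} = 1/32.
By linearity of expectation: E[X] = C(5, 4) · 2^{1 − 6} = 5 · 1/32 = 5/32.
Numerically: E[X] ≈ 0.15625.

E[X] = C(5,4)·2^(1−C(4,2)) = 5/32 ≈ 0.15625.


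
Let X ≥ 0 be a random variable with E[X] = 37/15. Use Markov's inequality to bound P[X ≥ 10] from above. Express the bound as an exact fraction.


μ = E[X] = 37/15, a = 10.
Markov: P[X ≥ 10] ≤ μ/a = (37/15)/10 = 37/150.
Numerically: ≈ 0.2467.
(Since a = 10 > μ = 2.4667, the bound 37/150 is < 1 and informative.)

P[X ≥ 10] ≤ 37/150 ≈ 0.2467.


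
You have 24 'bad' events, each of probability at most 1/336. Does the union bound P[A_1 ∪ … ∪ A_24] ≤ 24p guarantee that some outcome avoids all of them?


Union bound: P[∪_{i=1}^{24} A_i] ≤ Σ_i P[A_i] ≤ 24·p = 24·(1/336) = 1/14.
Numerically: 1/14 ≈ 0.0714286.
Is 1/14 < 1? YES.
Since P[∪ A_i] ≤ 1/14 < 1, the complement has P[∩ A_i^c] ≥ 1 − 1/14 = 13/14 > 0, so some outcome avoids every A_i.

24·p = 1/14 ≈ 0.0714286; existence CERTIFIED by the union bound.


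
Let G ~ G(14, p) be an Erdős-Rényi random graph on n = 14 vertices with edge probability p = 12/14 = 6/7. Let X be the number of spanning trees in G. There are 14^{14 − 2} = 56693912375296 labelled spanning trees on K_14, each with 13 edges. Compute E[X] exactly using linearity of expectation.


K_14 has 14^{14 − 2} = 56693912375296 labelled spanning trees.
For each such spanning tree H, let X_H = 1 if all 13 edges of H are present in G. Then P[X_H = 1] = p^{13} = (6/7)^{13} = 13060694016/96889010407.
By linearity: E[X] = Σ_H E[X_H] = 56693912375296 · p^{13} = 56693912375296 · 13060694016/96889010407 = 53496602689536/7.
Numerically: E[X] ≈ 7.64237e+12.

E[X] = 56693912375296 · (6/7)^{13} = 53496602689536/7 ≈ 7.64237e+12.


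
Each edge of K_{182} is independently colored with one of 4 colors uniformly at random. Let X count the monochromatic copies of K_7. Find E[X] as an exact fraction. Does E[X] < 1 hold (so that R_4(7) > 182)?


E[X] = C(182, 7) · 4^{1 − 21} = 1167752750736 · 4^{−20} = 1167752750736/1099511627776.
As a reduced fraction: E[X] = 72984546921/68719476736 ≈ 1.0620649.
Is E[X] < 1? NO.
Since E[X] ≥ 1, the first-moment bound is inconclusive at n = 182; it does NOT by itself certify R_4(7) > 182.

E[X] = 72984546921/68719476736 ≈ 1.0620649; E[X] ≥ 1; first-moment method inconclusive here.


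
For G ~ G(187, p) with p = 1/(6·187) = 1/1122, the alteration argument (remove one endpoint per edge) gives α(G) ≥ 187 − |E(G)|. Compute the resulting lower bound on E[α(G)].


E[|E(G)|] = C(187, 2)·p = 17391 · (1/1122) = 31/2.
E[α(G)] ≥ n − E[|E(G)|] = 187 − 31/2 = 343/2.
Numerically: ≈ 171.500.
(This is only a lower bound; the true E[α(G)] may be larger.)

E[α(G)] ≥ 343/2 ≈ 171.500.


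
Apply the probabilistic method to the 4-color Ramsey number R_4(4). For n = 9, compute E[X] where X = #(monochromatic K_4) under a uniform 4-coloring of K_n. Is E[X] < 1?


E[X] = C(9, 4) · 4^{1 − 6} = 126 · 4^{−5} = 126/1024.
As a reduced fraction: E[X] = 63/512 ≈ 0.123.
Is E[X] < 1? YES.
Since E[X] < 1, there exists a 4-coloring of K_{9} with no monochromatic K_4; hence R_4(4) > 9.

E[X] = 63/512 ≈ 0.123; E[X] < 1, so R_4(4) > 9.


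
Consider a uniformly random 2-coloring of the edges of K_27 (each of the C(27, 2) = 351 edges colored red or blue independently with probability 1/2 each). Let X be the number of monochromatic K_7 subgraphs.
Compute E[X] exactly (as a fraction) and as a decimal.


Let X = Σ_S X_S over the C(27, 7) = 888030 subsets S of size 7, where X_S = 1 if the K_7 on S is monochromatic.
For a fixed S, the K_7 on S has C(7, 2) = 21 edges. P[all 21 edges red] = (1/2)^21, and likewise for blue, so P[monochromatic] = 2·(1/2)^21 = 2^{1 − 21} = 1/1048576.
By linearity of expectation: E[X] = C(27, 7) · 2^{1 − 21} = 888030 · 1/1048576 = 444015/524288.
Numerically: E[X] ≈ 0.846891.

E[X] = C(27,7)·2^(1−C(7,2)) = 444015/524288 ≈ 0.846891.


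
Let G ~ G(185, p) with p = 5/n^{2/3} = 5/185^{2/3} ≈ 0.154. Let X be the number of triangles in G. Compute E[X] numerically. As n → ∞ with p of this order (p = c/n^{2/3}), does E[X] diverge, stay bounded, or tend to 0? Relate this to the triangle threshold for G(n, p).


Number of potential triangles: C(185, 3) = 1038220.
Each occurs with probability p³ ≈ (0.154)³ ≈ 3.65230e-03.
By linearity: E[X] = C(185, 3)·p³ ≈ 1038220 · 3.65230e-03 ≈ 3791.892.
Since α = 2/3 < 1, p = c/n^{2/3} ≫ 1/n is above the triangle threshold p ~ 1/n. Asymptotically E[X] ~ (c³/6)·n^{3(1−α)} = (5³/6)·n^{1} → ∞; triangles are abundant w.h.p.

E[X] ≈ 3791.892; in regime p = Θ(1/n^{2/3}) E[X] diverges (above the triangle threshold p ~ 1/n).


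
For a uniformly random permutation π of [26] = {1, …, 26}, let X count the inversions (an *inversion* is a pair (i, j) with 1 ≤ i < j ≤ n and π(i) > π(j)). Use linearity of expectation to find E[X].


Write X = Σ X_I over the C(26, 2) = 325 pairs i < j, with X_I the indicator of one inversion.
There are 325 indicators.
For each fixed pair i < j, the values π(i) and π(j) are two distinct elements of {1, …, 26} in uniformly random order; by symmetry P[π(i) > π(j)] = 1/2.
By linearity: E[X] = 325 · (1/2) = C(26, 2) · (1/2) = 325/2 = 325/2 ≈ 162.5000.

E[X] = 325/2 = 162.5000.


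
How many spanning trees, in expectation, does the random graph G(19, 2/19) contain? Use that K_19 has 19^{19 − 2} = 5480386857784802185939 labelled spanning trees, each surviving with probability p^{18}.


K_19 has 19^{19 − 2} = 5480386857784802185939 labelled spanning trees.
For each such spanning tree H, let X_H = 1 if all 18 edges of H are present in G. Then P[X_H = 1] = p^{18} = (2/19)^{18} = 262144/104127350297911241532841.
Summing the indicators: E[X] = Σ_H E[X_H] = 5480386857784802185939 · p^{18} = 5480386857784802185939 · 262144/104127350297911241532841 = 262144/19.
Numerically: E[X] ≈ 1.38e+04.

E[X] = 5480386857784802185939 · (2/19)^{18} = 262144/19 ≈ 1.38e+04.


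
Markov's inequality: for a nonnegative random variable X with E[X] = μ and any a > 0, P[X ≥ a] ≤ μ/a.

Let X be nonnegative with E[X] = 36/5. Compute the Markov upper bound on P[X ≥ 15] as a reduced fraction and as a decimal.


μ = E[X] = 36/5, a = 15.
Markov: P[X ≥ 15] ≤ μ/a = (36/5)/15 = 12/25.
Numerically: ≈ 0.480000.
(Since a = 15 > μ = 7.200000, the bound 12/25 is < 1 and informative.)

P[X ≥ 15] ≤ 12/25 ≈ 0.480000.


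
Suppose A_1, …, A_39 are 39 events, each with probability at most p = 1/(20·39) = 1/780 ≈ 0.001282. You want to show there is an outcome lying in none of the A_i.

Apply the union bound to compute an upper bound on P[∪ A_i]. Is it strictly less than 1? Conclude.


Union bound: P[∪_{i=1}^{39} A_i] ≤ Σ_i P[A_i] ≤ 39·p = 39·(1/780) = 1/20.
Numerically: 1/20 ≈ 0.050000.
Is 1/20 < 1? YES.
Since P[∪ A_i] ≤ 1/20 < 1, the complement has P[∩ A_i^c] ≥ 1 − 1/20 = 19/20 > 0, so some outcome avoids every A_i.

39·p = 1/20 ≈ 0.050000; existence CERTIFIED by the union bound.


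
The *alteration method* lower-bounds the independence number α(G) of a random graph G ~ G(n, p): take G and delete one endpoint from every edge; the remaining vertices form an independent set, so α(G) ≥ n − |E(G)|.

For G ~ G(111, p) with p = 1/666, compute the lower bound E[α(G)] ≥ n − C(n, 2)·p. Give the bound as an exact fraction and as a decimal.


E[|E(G)|] = C(111, 2)·p = 6105 · (1/666) = 55/6.
E[α(G)] ≥ n − E[|E(G)|] = 111 − 55/6 = 611/6.
Numerically: ≈ 101.8333.
(This is only a lower bound; the true E[α(G)] may be larger.)

E[α(G)] ≥ 611/6 ≈ 101.8333.


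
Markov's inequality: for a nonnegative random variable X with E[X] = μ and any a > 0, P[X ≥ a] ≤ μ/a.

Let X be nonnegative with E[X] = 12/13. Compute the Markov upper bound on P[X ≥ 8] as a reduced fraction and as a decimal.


μ = E[X] = 12/13, a = 8.
Markov: P[X ≥ 8] ≤ μ/a = (12/13)/8 = 3/26.
Numerically: ≈ 0.11538.
(Since a = 8 > μ = 0.92308, the bound 3/26 is < 1 and informative.)

P[X ≥ 8] ≤ 3/26 ≈ 0.11538.


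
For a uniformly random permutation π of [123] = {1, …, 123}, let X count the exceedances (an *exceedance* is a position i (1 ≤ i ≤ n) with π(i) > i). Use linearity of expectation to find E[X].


Write X = Σ_{i=1}^{123} X_i, where X_i = 1_{π(i) > i}.
For each fixed i, π(i) is uniform over {1, …, 123} (marginal of a uniform permutation), so P[π(i) > i] = (n − i)/n. Summing: Σ_{i=1}^{123} (n − i)/n = (0 + 1 + … + 122)/123 = 123(123 − 1)/(2·123) = (123 − 1)/2.
Hence E[X] = Σ_{i=1}^{123} (123 − i)/123 = 61 ≈ 61.000.

E[X] = 61 = 61.000.


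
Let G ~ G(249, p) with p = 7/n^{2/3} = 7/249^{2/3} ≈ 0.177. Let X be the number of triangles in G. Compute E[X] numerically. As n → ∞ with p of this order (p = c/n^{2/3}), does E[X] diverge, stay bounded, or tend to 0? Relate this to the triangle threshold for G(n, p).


Number of potential triangles: C(249, 3) = 2542124.
Each occurs with probability p³ ≈ (0.177)³ ≈ 5.53217e-03.
By linearity: E[X] = C(249, 3)·p³ ≈ 2542124 · 5.53217e-03 ≈ 14063.459.
Since α = 2/3 < 1, p = c/n^{2/3} ≫ 1/n is above the triangle threshold p ~ 1/n. Asymptotically E[X] ~ (c³/6)·n^{3(1−α)} = (7³/6)·n^{1} → ∞; triangles are abundant w.h.p.

E[X] ≈ 14063.459; in regime p = Θ(1/n^{2/3}) E[X] diverges (above the triangle threshold p ~ 1/n).


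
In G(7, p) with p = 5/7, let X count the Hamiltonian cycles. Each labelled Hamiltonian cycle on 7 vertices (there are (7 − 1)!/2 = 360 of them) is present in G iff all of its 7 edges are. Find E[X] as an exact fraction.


K_7 has (7 − 1)!/2 = 360 labelled Hamiltonian cycles.
For each such Hamiltonian cycle H, let X_H = 1 if all 7 edges of H are present in G. Then P[X_H = 1] = p^{7} = (5/7)^{7} = 78125/823543.
Summing the indicators: E[X] = Σ_H E[X_H] = 360 · p^{7} = 360 · 78125/823543 = 28125000/823543.
Numerically: E[X] ≈ 34.15.

E[X] = 360 · (5/7)^{7} = 28125000/823543 ≈ 34.15.


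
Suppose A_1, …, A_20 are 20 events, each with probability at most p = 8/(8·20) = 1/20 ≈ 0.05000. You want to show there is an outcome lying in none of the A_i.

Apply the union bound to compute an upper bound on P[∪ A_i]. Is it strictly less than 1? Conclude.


Union bound: P[∪_{i=1}^{20} A_i] ≤ Σ_i P[A_i] ≤ 20·p = 20·(1/20) = 1.
Numerically: 1 ≈ 1.00000.
Is 1 < 1? NO.
Since the bound 1 is ≥ 1, the union bound is uninformative here; it does NOT by itself certify existence.

20·p = 1 ≈ 1.00000; existence NOT certified by the union bound.


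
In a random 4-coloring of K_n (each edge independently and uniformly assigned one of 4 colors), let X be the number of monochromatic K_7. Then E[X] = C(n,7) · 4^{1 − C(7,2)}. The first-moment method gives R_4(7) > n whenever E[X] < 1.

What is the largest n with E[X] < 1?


We need C(n, 7) · 4^{1 − 21} < 1, i.e. C(n, 7) < 4^{21 − 1} = 1099511627776.
Check values of n near the boundary:
  n = 178: C(178, 7) = 996867063280; 996867063280 < 1099511627776? YES
  n = 179: C(179, 7) = 1037437234460; 1037437234460 < 1099511627776? YES
  n = 180: C(180, 7) = 1079414463600; 1079414463600 < 1099511627776? YES
  n = 181: C(181, 7) = 1122839183400; 1122839183400 < 1099511627776? NO
The largest n with C(n, 7) < 1099511627776 is n = 180 (where E[X] = 67463403975/68719476736 ≈ 0.9817). Hence R_4(7) > 180, i.e. R_4(7) ≥ 181.

Largest n = 180; hence R_4(7) > 180.


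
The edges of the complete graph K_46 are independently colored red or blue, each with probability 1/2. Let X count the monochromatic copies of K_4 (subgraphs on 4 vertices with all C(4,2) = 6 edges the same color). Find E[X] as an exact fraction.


Let X = Σ_S X_S over the C(46, 4) = 163185 subsets S of size 4, where X_S = 1 if the K_4 on S is monochromatic.
For a fixed S, the K_4 on S has C(4, 2) = 6 edges. P[all 6 edges red] = (1/2)^6, and likewise for blue, so P[monochromatic] = 2·(1/2)^6 = 2^{1 − 6} = 1/32.
Summing: E[X] = C(46, 4) · 2^{1 − 6} = 163185 · 1/32 = 163185/32.
Numerically: E[X] ≈ 5099.531250.

E[X] = C(46,4)·2^(1−C(4,2)) = 163185/32 ≈ 5099.531250.


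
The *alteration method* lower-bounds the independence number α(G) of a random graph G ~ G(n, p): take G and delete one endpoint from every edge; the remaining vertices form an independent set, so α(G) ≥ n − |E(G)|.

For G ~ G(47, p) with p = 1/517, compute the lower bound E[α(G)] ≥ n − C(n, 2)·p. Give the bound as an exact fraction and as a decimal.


E[|E(G)|] = C(47, 2)·p = 1081 · (1/517) = 23/11.
E[α(G)] ≥ n − E[|E(G)|] = 47 − 23/11 = 494/11.
Numerically: ≈ 44.909091.
(This is only a lower bound; the true E[α(G)] may be larger.)

E[α(G)] ≥ 494/11 ≈ 44.909091.


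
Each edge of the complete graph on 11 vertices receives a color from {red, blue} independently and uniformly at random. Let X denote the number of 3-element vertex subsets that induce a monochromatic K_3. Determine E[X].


Let X = Σ_S X_S over the C(11, 3) = 165 subsets S of size 3, where X_S = 1 if the K_3 on S is monochromatic.
For a fixed S, the K_3 on S has C(3, 2) = 3 edges. P[all 3 edges red] = (1/2)^3, and likewise for blue, so P[monochromatic] = 2·(1/2)^3 = 2^{1 − 3} = 1/4.
By linearity of expectation: E[X] = C(11, 3) · 2^{1 − 3} = 165 · 1/4 = 165/4.
Numerically: E[X] ≈ 41.250.

E[X] = C(11,3)·2^(1−C(3,2)) = 165/4 ≈ 41.250.


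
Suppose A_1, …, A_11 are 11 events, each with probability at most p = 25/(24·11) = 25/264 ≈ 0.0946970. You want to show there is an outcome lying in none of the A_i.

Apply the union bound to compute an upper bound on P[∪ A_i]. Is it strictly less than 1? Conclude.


Union bound: P[∪_{i=1}^{11} A_i] ≤ Σ_i P[A_i] ≤ 11·p = 11·(25/264) = 25/24.
Numerically: 25/24 ≈ 1.0416667.
Is 25/24 < 1? NO.
Since the bound 25/24 is ≥ 1, the union bound is uninformative here; it does NOT by itself certify existence.

11·p = 25/24 ≈ 1.0416667; existence NOT certified by the union bound.


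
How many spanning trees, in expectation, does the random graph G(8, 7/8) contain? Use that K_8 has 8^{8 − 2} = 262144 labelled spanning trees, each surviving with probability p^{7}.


K_8 has 8^{8 − 2} = 262144 labelled spanning trees.
For each such spanning tree H, let X_H = 1 if all 7 edges of H are present in G. Then P[X_H = 1] = p^{7} = (7/8)^{7} = 823543/2097152.
By linearity of expectation: E[X] = Σ_H E[X_H] = 262144 · p^{7} = 262144 · 823543/2097152 = 823543/8.
Numerically: E[X] ≈ 1.03e+05.

E[X] = 262144 · (7/8)^{7} = 823543/8 ≈ 1.03e+05.


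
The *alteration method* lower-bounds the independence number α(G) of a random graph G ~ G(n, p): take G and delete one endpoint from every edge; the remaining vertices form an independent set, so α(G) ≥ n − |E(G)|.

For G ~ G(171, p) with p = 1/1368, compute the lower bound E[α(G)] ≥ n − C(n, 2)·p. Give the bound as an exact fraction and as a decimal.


E[|E(G)|] = C(171, 2)·p = 14535 · (1/1368) = 85/8.
E[α(G)] ≥ n − E[|E(G)|] = 171 − 85/8 = 1283/8.
Numerically: ≈ 160.37500.
(This is only a lower bound; the true E[α(G)] may be larger.)

E[α(G)] ≥ 1283/8 ≈ 160.37500.


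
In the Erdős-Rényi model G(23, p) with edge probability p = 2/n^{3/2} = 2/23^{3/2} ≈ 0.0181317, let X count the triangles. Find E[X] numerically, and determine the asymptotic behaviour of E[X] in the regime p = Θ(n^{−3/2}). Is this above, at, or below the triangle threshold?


Number of potential triangles: C(23, 3) = 1771.
Each occurs with probability p³ ≈ (0.0181317)³ ≈ 5.96093965e-06.
By linearity: E[X] = C(23, 3)·p³ ≈ 1771 · 5.96093965e-06 ≈ 0.010557.
Since α = 3/2 > 1, p = c/n^{3/2} = o(1/n) is below the triangle threshold p ~ 1/n. Asymptotically E[X] ~ (c³/6)·n^{3(1−α)} = (2³/6)·n^{-1.5} → 0, so by Markov's inequality G has no triangles w.h.p.

E[X] ≈ 0.010557; in regime p = Θ(1/n^{3/2}) E[X] tends to 0 (below the triangle threshold p ~ 1/n).


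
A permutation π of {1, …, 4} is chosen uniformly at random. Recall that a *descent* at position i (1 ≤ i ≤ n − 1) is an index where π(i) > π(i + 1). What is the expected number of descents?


Write X = Σ X_I over i = 1, …, 3, with X_I the indicator of one descent.
There are 3 indicators.
For each fixed i, the pair (π(i), π(i+1)) is a uniformly random ordered pair of distinct values from {1, …, 4}; by symmetry P[π(i) > π(i+1)] = 1/2.
By linearity: E[X] = 3 · (1/2) = (4 − 1) · (1/2) = 3/2 ≈ 1.500.

E[X] = 3/2 = 1.500.


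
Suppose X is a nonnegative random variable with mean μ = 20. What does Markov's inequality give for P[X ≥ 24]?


μ = E[X] = 20, a = 24.
Markov: P[X ≥ 24] ≤ μ/a = (20)/24 = 5/6.
Numerically: ≈ 0.833.
(Since a = 24 > μ = 20.000, the bound 5/6 is < 1 and informative.)

P[X ≥ 24] ≤ 5/6 ≈ 0.833.


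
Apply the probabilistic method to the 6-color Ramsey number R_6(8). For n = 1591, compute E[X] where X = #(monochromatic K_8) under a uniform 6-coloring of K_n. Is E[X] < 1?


E[X] = C(1591, 8) · 6^{1 − 28} = 1000427749141189953870 · 6^{−27} = 1000427749141189953870/1023490369077469249536.
As a reduced fraction: E[X] = 55579319396732775215/56860576059859402752 ≈ 0.97747.
Is E[X] < 1? YES.
Since E[X] < 1, there exists a 6-coloring of K_{1591} with no monochromatic K_8; hence R_6(8) > 1591.

E[X] = 55579319396732775215/56860576059859402752 ≈ 0.97747; E[X] < 1, so R_6(8) > 1591.


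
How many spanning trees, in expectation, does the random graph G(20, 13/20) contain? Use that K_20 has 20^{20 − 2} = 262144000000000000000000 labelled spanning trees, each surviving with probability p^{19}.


K_20 has 20^{20 − 2} = 262144000000000000000000 labelled spanning trees.
For each such spanning tree H, let X_H = 1 if all 19 edges of H are present in G. Then P[X_H = 1] = p^{19} = (13/20)^{19} = 1461920290375446110677/5242880000000000000000000.
Summing the indicators: E[X] = Σ_H E[X_H] = 262144000000000000000000 · p^{19} = 262144000000000000000000 · 1461920290375446110677/5242880000000000000000000 = 1461920290375446110677/20.
Numerically: E[X] ≈ 7.31e+19.

E[X] = 262144000000000000000000 · (13/20)^{19} = 1461920290375446110677/20 ≈ 7.31e+19.


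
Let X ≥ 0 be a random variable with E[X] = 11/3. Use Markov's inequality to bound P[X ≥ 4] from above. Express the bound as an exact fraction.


μ = E[X] = 11/3, a = 4.
Markov: P[X ≥ 4] ≤ μ/a = (11/3)/4 = 11/12.
Numerically: ≈ 0.917.
(Since a = 4 > μ = 3.667, the bound 11/12 is < 1 and informative.)

P[X ≥ 4] ≤ 11/12 ≈ 0.917.


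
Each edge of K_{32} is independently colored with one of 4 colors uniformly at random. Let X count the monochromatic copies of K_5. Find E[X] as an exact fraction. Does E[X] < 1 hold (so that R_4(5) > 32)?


E[X] = C(32, 5) · 4^{1 − 10} = 201376 · 4^{−9} = 201376/262144.
As a reduced fraction: E[X] = 6293/8192 ≈ 0.7681885.
Is E[X] < 1? YES.
Since E[X] < 1, there exists a 4-coloring of K_{32} with no monochromatic K_5; hence R_4(5) > 32.

E[X] = 6293/8192 ≈ 0.7681885; E[X] < 1, so R_4(5) > 32.


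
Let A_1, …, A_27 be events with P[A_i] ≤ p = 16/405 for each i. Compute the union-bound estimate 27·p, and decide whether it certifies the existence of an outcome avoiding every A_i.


Union bound: P[∪_{i=1}^{27} A_i] ≤ Σ_i P[A_i] ≤ 27·p = 27·(16/405) = 16/15.
Numerically: 16/15 ≈ 1.066667.
Is 16/15 < 1? NO.
Since the bound 16/15 is ≥ 1, the union bound is uninformative here; it does NOT by itself certify existence.

27·p = 16/15 ≈ 1.066667; existence NOT certified by the union bound.


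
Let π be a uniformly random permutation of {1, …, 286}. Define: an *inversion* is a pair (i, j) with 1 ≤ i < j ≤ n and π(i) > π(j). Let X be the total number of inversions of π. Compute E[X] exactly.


Write X = Σ X_I over the C(286, 2) = 40755 pairs i < j, with X_I the indicator of one inversion.
There are 40755 indicators.
For each fixed pair i < j, the values π(i) and π(j) are two distinct elements of {1, …, 286} in uniformly random order; by symmetry P[π(i) > π(j)] = 1/2.
By linearity: E[X] = 40755 · (1/2) = C(286, 2) · (1/2) = 40755/2 = 40755/2 ≈ 20377.50000.

E[X] = 40755/2 = 20377.50000.


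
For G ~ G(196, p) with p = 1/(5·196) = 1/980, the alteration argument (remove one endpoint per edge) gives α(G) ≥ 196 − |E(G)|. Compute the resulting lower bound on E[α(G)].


E[|E(G)|] = C(196, 2)·p = 19110 · (1/980) = 39/2.
E[α(G)] ≥ n − E[|E(G)|] = 196 − 39/2 = 353/2.
Numerically: ≈ 176.50000.
(This is only a lower bound; the true E[α(G)] may be larger.)

E[α(G)] ≥ 353/2 ≈ 176.50000.


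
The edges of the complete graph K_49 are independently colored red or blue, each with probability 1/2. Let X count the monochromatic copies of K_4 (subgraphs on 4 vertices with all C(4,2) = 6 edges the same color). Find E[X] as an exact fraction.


Let X = Σ_S X_S over the C(49, 4) = 211876 subsets S of size 4, where X_S = 1 if the K_4 on S is monochromatic.
For a fixed S, the K_4 on S has C(4, 2) = 6 edges. P[all 6 edges red] = (1/2)^6, and likewise for blue, so P[monochromatic] = 2·(1/2)^6 = 2^{1 − 6} = 1/32.
Summing: E[X] = C(49, 4) · 2^{1 − 6} = 211876 · 1/32 = 52969/8.
Numerically: E[X] ≈ 6621.125000.

E[X] = C(49,4)·2^(1−C(4,2)) = 52969/8 ≈ 6621.125000.


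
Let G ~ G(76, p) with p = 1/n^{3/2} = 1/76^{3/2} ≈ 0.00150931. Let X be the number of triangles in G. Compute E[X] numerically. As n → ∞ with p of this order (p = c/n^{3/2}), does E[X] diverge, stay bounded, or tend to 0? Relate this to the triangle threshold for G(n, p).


Number of potential triangles: C(76, 3) = 70300.
Each occurs with probability p³ ≈ (0.00150931)³ ≈ 3.43826095e-09.
By linearity: E[X] = C(76, 3)·p³ ≈ 70300 · 3.43826095e-09 ≈ 0.000242.
Since α = 3/2 > 1, p = c/n^{3/2} = o(1/n) is below the triangle threshold p ~ 1/n. Asymptotically E[X] ~ (c³/6)·n^{3(1−α)} = (1³/6)·n^{-1.5} → 0, so by Markov's inequality G has no triangles w.h.p.

E[X] ≈ 0.000242; in regime p = Θ(1/n^{3/2}) E[X] tends to 0 (below the triangle threshold p ~ 1/n).
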